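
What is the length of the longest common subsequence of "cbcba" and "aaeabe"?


LCS of "cbcba" and "aaeabe"
DP table:
           a    a    e    a    b    e
      0    0    0    0    0    0    0
  c   0    0    0    0    0    0    0
  b   0    0    0    0    0    1    1
  c   0    0    0    0    0    1    1
  b   0    0    0    0    0    1    1
  a   0    1    1    1    1    1    1
LCS length = dp[5][6] = 1

1


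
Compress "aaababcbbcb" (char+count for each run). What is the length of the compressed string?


Input: aaababcbbcb
Runs:
  'a' x 3 => "a3"
  'b' x 1 => "b1"
  'a' x 1 => "a1"
  'b' x 1 => "b1"
  'c' x 1 => "c1"
  'b' x 2 => "b2"
  'c' x 1 => "c1"
  'b' x 1 => "b1"
Compressed: "a3b1a1b1c1b2c1b1"
Compressed length: 16

16


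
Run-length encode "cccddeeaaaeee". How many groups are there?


Input: cccddeeaaaeee
Scanning for consecutive runs:
  Group 1: 'c' x 3 (positions 0-2)
  Group 2: 'd' x 2 (positions 3-4)
  Group 3: 'e' x 2 (positions 5-6)
  Group 4: 'a' x 3 (positions 7-9)
  Group 5: 'e' x 3 (positions 10-12)
Total groups: 5

5


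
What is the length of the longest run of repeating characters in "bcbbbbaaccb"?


Input: "bcbbbbaaccb"
Scanning for longest run:
  Position 1 ('c'): new char, reset run to 1
  Position 2 ('b'): new char, reset run to 1
  Position 3 ('b'): continues run of 'b', length=2
  Position 4 ('b'): continues run of 'b', length=3
  Position 5 ('b'): continues run of 'b', length=4
  Position 6 ('a'): new char, reset run to 1
  Position 7 ('a'): continues run of 'a', length=2
  Position 8 ('c'): new char, reset run to 1
  Position 9 ('c'): continues run of 'c', length=2
  Position 10 ('b'): new char, reset run to 1
Longest run: 'b' with length 4

4


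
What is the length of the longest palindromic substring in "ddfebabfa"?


Input: "ddfebabfa"
Checking substrings for palindromes:
  [4:7] "bab" (len 3) => palindrome
  [0:2] "dd" (len 2) => palindrome
Longest palindromic substring: "bab" with length 3

3


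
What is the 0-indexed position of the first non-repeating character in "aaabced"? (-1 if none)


Input: aaabced
Character frequencies:
  'a': 3
  'b': 1
  'c': 1
  'd': 1
  'e': 1
Scanning left to right for freq == 1:
  Position 0 ('a'): freq=3, skip
  Position 1 ('a'): freq=3, skip
  Position 2 ('a'): freq=3, skip
  Position 3 ('b'): unique! => answer = 3

3


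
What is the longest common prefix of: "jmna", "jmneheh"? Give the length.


Words: jmna, jmneheh
  Position 0: all 'j' => match
  Position 1: all 'm' => match
  Position 2: all 'n' => match
  Position 3: ('a', 'e') => mismatch, stop
LCP = "jmn" (length 3)

3


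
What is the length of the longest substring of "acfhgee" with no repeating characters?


Input: "acfhgee"
Sliding window (track last position of each char):
  Position 0 ('a'): window [0,0] length 1 -- new best
  Position 1 ('c'): window [0,1] length 2 -- new best
  Position 2 ('f'): window [0,2] length 3 -- new best
  Position 3 ('h'): window [0,3] length 4 -- new best
  Position 4 ('g'): window [0,4] length 5 -- new best
  Position 5 ('e'): window [0,5] length 6 -- new best
  Position 6 ('e'): repeat (last at 5), move window start to 6
  Position 6 ('e'): window [6,6] length 1
Longest substring with no repeats: "acfhge" with length 6

6


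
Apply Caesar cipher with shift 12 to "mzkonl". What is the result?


Caesar cipher: shift "mzkonl" by 12
  'm' (pos 12) + 12 = pos 24 = 'y'
  'z' (pos 25) + 12 = pos 11 = 'l'
  'k' (pos 10) + 12 = pos 22 = 'w'
  'o' (pos 14) + 12 = pos 0 = 'a'
  'n' (pos 13) + 12 = pos 25 = 'z'
  'l' (pos 11) + 12 = pos 23 = 'x'
Result: ylwazx

ylwazx


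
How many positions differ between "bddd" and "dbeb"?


Comparing "bddd" and "dbeb" position by position:
  Position 0: 'b' vs 'd' => DIFFER
  Position 1: 'd' vs 'b' => DIFFER
  Position 2: 'd' vs 'e' => DIFFER
  Position 3: 'd' vs 'b' => DIFFER
Positions that differ: 4

4


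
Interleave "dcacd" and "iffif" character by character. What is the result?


Interleaving "dcacd" and "iffif":
  Position 0: 'd' from first, 'i' from second => "di"
  Position 1: 'c' from first, 'f' from second => "cf"
  Position 2: 'a' from first, 'f' from second => "af"
  Position 3: 'c' from first, 'i' from second => "ci"
  Position 4: 'd' from first, 'f' from second => "df"
Result: dicfafcidf

dicfafcidf


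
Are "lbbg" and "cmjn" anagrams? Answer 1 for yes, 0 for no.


Strings: "lbbg", "cmjn"
Sorted first:  bbgl
Sorted second: cjmn
Differ at position 0: 'b' vs 'c' => not anagrams

0


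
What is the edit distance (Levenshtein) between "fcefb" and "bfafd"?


Computing edit distance: "fcefb" -> "bfafd"
DP table:
           b    f    a    f    d
      0    1    2    3    4    5
  f   1    1    1    2    3    4
  c   2    2    2    2    3    4
  e   3    3    3    3    3    4
  f   4    4    3    4    3    4
  b   5    4    4    4    4    4
Edit distance = dp[5][5] = 4

4


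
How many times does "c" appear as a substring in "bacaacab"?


Searching for "c" in "bacaacab"
Scanning each position:
  Position 0: "b" => no
  Position 1: "a" => no
  Position 2: "c" => MATCH
  Position 3: "a" => no
  Position 4: "a" => no
  Position 5: "c" => MATCH
  Position 6: "a" => no
  Position 7: "b" => no
Total occurrences: 2

2


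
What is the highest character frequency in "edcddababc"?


Input: edcddababc
Character counts:
  'a': 2
  'b': 2
  'c': 2
  'd': 3
  'e': 1
Maximum frequency: 3

3


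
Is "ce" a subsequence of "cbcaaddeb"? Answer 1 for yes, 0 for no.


Check if "ce" is a subsequence of "cbcaaddeb"
Greedy scan:
  Position 0 ('c'): matches sub[0] = 'c'
  Position 1 ('b'): no match needed
  Position 2 ('c'): no match needed
  Position 3 ('a'): no match needed
  Position 4 ('a'): no match needed
  Position 5 ('d'): no match needed
  Position 6 ('d'): no match needed
  Position 7 ('e'): matches sub[1] = 'e'
  Position 8 ('b'): no match needed
All 2 characters matched => is a subsequence

1


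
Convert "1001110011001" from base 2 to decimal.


Input: "1001110011001" in base 2
Positional expansion:
  Digit '1' (value 1) x 2^12 = 4096
  Digit '0' (value 0) x 2^11 = 0
  Digit '0' (value 0) x 2^10 = 0
  Digit '1' (value 1) x 2^9 = 512
  Digit '1' (value 1) x 2^8 = 256
  Digit '1' (value 1) x 2^7 = 128
  Digit '0' (value 0) x 2^6 = 0
  Digit '0' (value 0) x 2^5 = 0
  Digit '1' (value 1) x 2^4 = 16
  Digit '1' (value 1) x 2^3 = 8
  Digit '0' (value 0) x 2^2 = 0
  Digit '0' (value 0) x 2^1 = 0
  Digit '1' (value 1) x 2^0 = 1
Sum = 5017

5017


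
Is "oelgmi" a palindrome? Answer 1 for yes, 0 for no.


Input: oelgmi
Reversed: imgleo
  Compare pos 0 ('o') with pos 5 ('i'): MISMATCH
  Compare pos 1 ('e') with pos 4 ('m'): MISMATCH
  Compare pos 2 ('l') with pos 3 ('g'): MISMATCH
Result: not a palindrome

0


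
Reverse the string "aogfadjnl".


Input: aogfadjnl
Reading characters right to left:
  Position 8: 'l'
  Position 7: 'n'
  Position 6: 'j'
  Position 5: 'd'
  Position 4: 'a'
  Position 3: 'f'
  Position 2: 'g'
  Position 1: 'o'
  Position 0: 'a'
Reversed: lnjdafgoa

lnjdafgoa


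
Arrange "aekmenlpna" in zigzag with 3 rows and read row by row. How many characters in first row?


Zigzag "aekmenlpna" into 3 rows:
Placing characters:
  'a' => row 0
  'e' => row 1
  'k' => row 2
  'm' => row 1
  'e' => row 0
  'n' => row 1
  'l' => row 2
  'p' => row 1
  'n' => row 0
  'a' => row 1
Rows:
  Row 0: "aen"
  Row 1: "emnpa"
  Row 2: "kl"
First row length: 3

3


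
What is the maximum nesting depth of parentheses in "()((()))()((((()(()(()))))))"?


Input: "()((()))()((((()(()(()))))))"
Tracking depth:
  Position 0 '(': depth becomes 1
  Position 1 ')': depth becomes 0
  Position 2 '(': depth becomes 1
  Position 3 '(': depth becomes 2
  Position 4 '(': depth becomes 3
  Position 5 ')': depth becomes 2
  Position 6 ')': depth becomes 1
  Position 7 ')': depth becomes 0
  Position 8 '(': depth becomes 1
  Position 9 ')': depth becomes 0
  Position 10 '(': depth becomes 1
  Position 11 '(': depth becomes 2
  Position 12 '(': depth becomes 3
  Position 13 '(': depth becomes 4
  Position 14 '(': depth becomes 5
  Position 15 ')': depth becomes 4
  Position 16 '(': depth becomes 5
  Position 17 '(': depth becomes 6
  Position 18 ')': depth becomes 5
  Position 19 '(': depth becomes 6
  Position 20 '(': depth becomes 7
  Position 21 ')': depth becomes 6
  Position 22 ')': depth becomes 5
  Position 23 ')': depth becomes 4
  Position 24 ')': depth becomes 3
  Position 25 ')': depth becomes 2
  Position 26 ')': depth becomes 1
  Position 27 ')': depth becomes 0
Maximum depth reached: 7

7


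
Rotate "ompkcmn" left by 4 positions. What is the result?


Input: "ompkcmn", rotate left by 4
First 4 characters: "ompk"
Remaining characters: "cmn"
Concatenate remaining + first: "cmn" + "ompk" = "cmnompk"

cmnompk


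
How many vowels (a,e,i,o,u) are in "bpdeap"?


Input: bpdeap
Checking each character:
  'b' at position 0: consonant
  'p' at position 1: consonant
  'd' at position 2: consonant
  'e' at position 3: vowel (running total: 1)
  'a' at position 4: vowel (running total: 2)
  'p' at position 5: consonant
Total vowels: 2

2


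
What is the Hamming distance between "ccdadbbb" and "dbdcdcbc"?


Comparing "ccdadbbb" and "dbdcdcbc" position by position:
  Position 0: 'c' vs 'd' => differ
  Position 1: 'c' vs 'b' => differ
  Position 2: 'd' vs 'd' => same
  Position 3: 'a' vs 'c' => differ
  Position 4: 'd' vs 'd' => same
  Position 5: 'b' vs 'c' => differ
  Position 6: 'b' vs 'b' => same
  Position 7: 'b' vs 'c' => differ
Total differences (Hamming distance): 5

5


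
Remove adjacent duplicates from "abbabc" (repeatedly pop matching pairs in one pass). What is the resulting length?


Input: abbabc
Stack-based adjacent duplicate removal:
  Read 'a': push. Stack: a
  Read 'b': push. Stack: ab
  Read 'b': matches stack top 'b' => pop. Stack: a
  Read 'a': matches stack top 'a' => pop. Stack: (empty)
  Read 'b': push. Stack: b
  Read 'c': push. Stack: bc
Final stack: "bc" (length 2)

2


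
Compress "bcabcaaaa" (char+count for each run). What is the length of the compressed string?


Input: bcabcaaaa
Runs:
  'b' x 1 => "b1"
  'c' x 1 => "c1"
  'a' x 1 => "a1"
  'b' x 1 => "b1"
  'c' x 1 => "c1"
  'a' x 4 => "a4"
Compressed: "b1c1a1b1c1a4"
Compressed length: 12

12


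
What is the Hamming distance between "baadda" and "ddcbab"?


Comparing "baadda" and "ddcbab" position by position:
  Position 0: 'b' vs 'd' => differ
  Position 1: 'a' vs 'd' => differ
  Position 2: 'a' vs 'c' => differ
  Position 3: 'd' vs 'b' => differ
  Position 4: 'd' vs 'a' => differ
  Position 5: 'a' vs 'b' => differ
Total differences (Hamming distance): 6

6


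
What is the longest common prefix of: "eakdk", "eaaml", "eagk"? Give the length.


Words: eakdk, eaaml, eagk
  Position 0: all 'e' => match
  Position 1: all 'a' => match
  Position 2: ('k', 'a', 'g') => mismatch, stop
LCP = "ea" (length 2)

2


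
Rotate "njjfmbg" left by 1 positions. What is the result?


Input: "njjfmbg", rotate left by 1
First 1 characters: "n"
Remaining characters: "jjfmbg"
Concatenate remaining + first: "jjfmbg" + "n" = "jjfmbgn"

jjfmbgn


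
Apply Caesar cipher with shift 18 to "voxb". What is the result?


Caesar cipher: shift "voxb" by 18
  'v' (pos 21) + 18 = pos 13 = 'n'
  'o' (pos 14) + 18 = pos 6 = 'g'
  'x' (pos 23) + 18 = pos 15 = 'p'
  'b' (pos 1) + 18 = pos 19 = 't'
Result: ngpt

ngpt


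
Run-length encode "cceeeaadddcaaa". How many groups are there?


Input: cceeeaadddcaaa
Scanning for consecutive runs:
  Group 1: 'c' x 2 (positions 0-1)
  Group 2: 'e' x 3 (positions 2-4)
  Group 3: 'a' x 2 (positions 5-6)
  Group 4: 'd' x 3 (positions 7-9)
  Group 5: 'c' x 1 (positions 10-10)
  Group 6: 'a' x 3 (positions 11-13)
Total groups: 6

6


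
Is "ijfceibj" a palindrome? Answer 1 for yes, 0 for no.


Input: ijfceibj
Reversed: jbiecfji
  Compare pos 0 ('i') with pos 7 ('j'): MISMATCH
  Compare pos 1 ('j') with pos 6 ('b'): MISMATCH
  Compare pos 2 ('f') with pos 5 ('i'): MISMATCH
  Compare pos 3 ('c') with pos 4 ('e'): MISMATCH
Result: not a palindrome

0


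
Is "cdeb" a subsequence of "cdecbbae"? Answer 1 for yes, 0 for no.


Check if "cdeb" is a subsequence of "cdecbbae"
Greedy scan:
  Position 0 ('c'): matches sub[0] = 'c'
  Position 1 ('d'): matches sub[1] = 'd'
  Position 2 ('e'): matches sub[2] = 'e'
  Position 3 ('c'): no match needed
  Position 4 ('b'): matches sub[3] = 'b'
  Position 5 ('b'): no match needed
  Position 6 ('a'): no match needed
  Position 7 ('e'): no match needed
All 4 characters matched => is a subsequence

1


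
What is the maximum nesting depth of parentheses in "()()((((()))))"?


Input: "()()((((()))))"
Tracking depth:
  Position 0 '(': depth becomes 1
  Position 1 ')': depth becomes 0
  Position 2 '(': depth becomes 1
  Position 3 ')': depth becomes 0
  Position 4 '(': depth becomes 1
  Position 5 '(': depth becomes 2
  Position 6 '(': depth becomes 3
  Position 7 '(': depth becomes 4
  Position 8 '(': depth becomes 5
  Position 9 ')': depth becomes 4
  Position 10 ')': depth becomes 3
  Position 11 ')': depth becomes 2
  Position 12 ')': depth becomes 1
  Position 13 ')': depth becomes 0
Maximum depth reached: 5

5


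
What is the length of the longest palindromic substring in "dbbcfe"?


Input: "dbbcfe"
Checking substrings for palindromes:
  [1:3] "bb" (len 2) => palindrome
Longest palindromic substring: "bb" with length 2

2


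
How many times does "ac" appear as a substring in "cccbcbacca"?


Searching for "ac" in "cccbcbacca"
Scanning each position:
  Position 0: "cc" => no
  Position 1: "cc" => no
  Position 2: "cb" => no
  Position 3: "bc" => no
  Position 4: "cb" => no
  Position 5: "ba" => no
  Position 6: "ac" => MATCH
  Position 7: "cc" => no
  Position 8: "ca" => no
Total occurrences: 1

1


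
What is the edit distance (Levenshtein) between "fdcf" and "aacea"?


Computing edit distance: "fdcf" -> "aacea"
DP table:
           a    a    c    e    a
      0    1    2    3    4    5
  f   1    1    2    3    4    5
  d   2    2    2    3    4    5
  c   3    3    3    2    3    4
  f   4    4    4    3    3    4
Edit distance = dp[4][5] = 4

4


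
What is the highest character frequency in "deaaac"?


Input: deaaac
Character counts:
  'a': 3
  'c': 1
  'd': 1
  'e': 1
Maximum frequency: 3

3


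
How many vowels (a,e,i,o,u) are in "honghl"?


Input: honghl
Checking each character:
  'h' at position 0: consonant
  'o' at position 1: vowel (running total: 1)
  'n' at position 2: consonant
  'g' at position 3: consonant
  'h' at position 4: consonant
  'l' at position 5: consonant
Total vowels: 1

1


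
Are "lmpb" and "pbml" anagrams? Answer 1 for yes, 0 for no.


Strings: "lmpb", "pbml"
Sorted first:  blmp
Sorted second: blmp
Sorted forms match => anagrams

1


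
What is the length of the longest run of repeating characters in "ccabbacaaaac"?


Input: "ccabbacaaaac"
Scanning for longest run:
  Position 1 ('c'): continues run of 'c', length=2
  Position 2 ('a'): new char, reset run to 1
  Position 3 ('b'): new char, reset run to 1
  Position 4 ('b'): continues run of 'b', length=2
  Position 5 ('a'): new char, reset run to 1
  Position 6 ('c'): new char, reset run to 1
  Position 7 ('a'): new char, reset run to 1
  Position 8 ('a'): continues run of 'a', length=2
  Position 9 ('a'): continues run of 'a', length=3
  Position 10 ('a'): continues run of 'a', length=4
  Position 11 ('c'): new char, reset run to 1
Longest run: 'a' with length 4

4


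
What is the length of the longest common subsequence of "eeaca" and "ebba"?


LCS of "eeaca" and "ebba"
DP table:
           e    b    b    a
      0    0    0    0    0
  e   0    1    1    1    1
  e   0    1    1    1    1
  a   0    1    1    1    2
  c   0    1    1    1    2
  a   0    1    1    1    2
LCS length = dp[5][4] = 2

2


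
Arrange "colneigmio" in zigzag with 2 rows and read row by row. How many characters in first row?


Zigzag "colneigmio" into 2 rows:
Placing characters:
  'c' => row 0
  'o' => row 1
  'l' => row 0
  'n' => row 1
  'e' => row 0
  'i' => row 1
  'g' => row 0
  'm' => row 1
  'i' => row 0
  'o' => row 1
Rows:
  Row 0: "clegi"
  Row 1: "onimo"
First row length: 5

5


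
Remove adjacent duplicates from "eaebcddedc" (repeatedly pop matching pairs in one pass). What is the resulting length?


Input: eaebcddedc
Stack-based adjacent duplicate removal:
  Read 'e': push. Stack: e
  Read 'a': push. Stack: ea
  Read 'e': push. Stack: eae
  Read 'b': push. Stack: eaeb
  Read 'c': push. Stack: eaebc
  Read 'd': push. Stack: eaebcd
  Read 'd': matches stack top 'd' => pop. Stack: eaebc
  Read 'e': push. Stack: eaebce
  Read 'd': push. Stack: eaebced
  Read 'c': push. Stack: eaebcedc
Final stack: "eaebcedc" (length 8)

8


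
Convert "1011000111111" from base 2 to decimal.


Input: "1011000111111" in base 2
Positional expansion:
  Digit '1' (value 1) x 2^12 = 4096
  Digit '0' (value 0) x 2^11 = 0
  Digit '1' (value 1) x 2^10 = 1024
  Digit '1' (value 1) x 2^9 = 512
  Digit '0' (value 0) x 2^8 = 0
  Digit '0' (value 0) x 2^7 = 0
  Digit '0' (value 0) x 2^6 = 0
  Digit '1' (value 1) x 2^5 = 32
  Digit '1' (value 1) x 2^4 = 16
  Digit '1' (value 1) x 2^3 = 8
  Digit '1' (value 1) x 2^2 = 4
  Digit '1' (value 1) x 2^1 = 2
  Digit '1' (value 1) x 2^0 = 1
Sum = 5695

5695


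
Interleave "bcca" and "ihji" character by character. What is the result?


Interleaving "bcca" and "ihji":
  Position 0: 'b' from first, 'i' from second => "bi"
  Position 1: 'c' from first, 'h' from second => "ch"
  Position 2: 'c' from first, 'j' from second => "cj"
  Position 3: 'a' from first, 'i' from second => "ai"
Result: bichcjai

bichcjai


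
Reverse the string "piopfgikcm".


Input: piopfgikcm
Reading characters right to left:
  Position 9: 'm'
  Position 8: 'c'
  Position 7: 'k'
  Position 6: 'i'
  Position 5: 'g'
  Position 4: 'f'
  Position 3: 'p'
  Position 2: 'o'
  Position 1: 'i'
  Position 0: 'p'
Reversed: mckigfpoip

mckigfpoip


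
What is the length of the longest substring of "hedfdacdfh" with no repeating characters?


Input: "hedfdacdfh"
Sliding window (track last position of each char):
  Position 0 ('h'): window [0,0] length 1 -- new best
  Position 1 ('e'): window [0,1] length 2 -- new best
  Position 2 ('d'): window [0,2] length 3 -- new best
  Position 3 ('f'): window [0,3] length 4 -- new best
  Position 4 ('d'): repeat (last at 2), move window start to 3
  Position 4 ('d'): window [3,4] length 2
  Position 5 ('a'): window [3,5] length 3
  Position 6 ('c'): window [3,6] length 4
  Position 7 ('d'): repeat (last at 4), move window start to 5
  Position 7 ('d'): window [5,7] length 3
  Position 8 ('f'): window [5,8] length 4
  Position 9 ('h'): window [5,9] length 5 -- new best
Longest substring with no repeats: "acdfh" with length 5

5


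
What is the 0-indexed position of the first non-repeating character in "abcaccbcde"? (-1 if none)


Input: abcaccbcde
Character frequencies:
  'a': 2
  'b': 2
  'c': 4
  'd': 1
  'e': 1
Scanning left to right for freq == 1:
  Position 0 ('a'): freq=2, skip
  Position 1 ('b'): freq=2, skip
  Position 2 ('c'): freq=4, skip
  Position 3 ('a'): freq=2, skip
  Position 4 ('c'): freq=4, skip
  Position 5 ('c'): freq=4, skip
  Position 6 ('b'): freq=2, skip
  Position 7 ('c'): freq=4, skip
  Position 8 ('d'): unique! => answer = 8

8


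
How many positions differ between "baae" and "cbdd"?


Comparing "baae" and "cbdd" position by position:
  Position 0: 'b' vs 'c' => DIFFER
  Position 1: 'a' vs 'b' => DIFFER
  Position 2: 'a' vs 'd' => DIFFER
  Position 3: 'e' vs 'd' => DIFFER
Positions that differ: 4

4


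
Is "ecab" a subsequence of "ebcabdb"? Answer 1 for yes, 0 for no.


Check if "ecab" is a subsequence of "ebcabdb"
Greedy scan:
  Position 0 ('e'): matches sub[0] = 'e'
  Position 1 ('b'): no match needed
  Position 2 ('c'): matches sub[1] = 'c'
  Position 3 ('a'): matches sub[2] = 'a'
  Position 4 ('b'): matches sub[3] = 'b'
  Position 5 ('d'): no match needed
  Position 6 ('b'): no match needed
All 4 characters matched => is a subsequence

1


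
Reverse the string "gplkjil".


Input: gplkjil
Reading characters right to left:
  Position 6: 'l'
  Position 5: 'i'
  Position 4: 'j'
  Position 3: 'k'
  Position 2: 'l'
  Position 1: 'p'
  Position 0: 'g'
Reversed: lijklpg

lijklpg


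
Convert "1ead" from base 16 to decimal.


Input: "1ead" in base 16
Positional expansion:
  Digit '1' (value 1) x 16^3 = 4096
  Digit 'e' (value 14) x 16^2 = 3584
  Digit 'a' (value 10) x 16^1 = 160
  Digit 'd' (value 13) x 16^0 = 13
Sum = 7853

7853


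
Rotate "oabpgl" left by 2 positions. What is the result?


Input: "oabpgl", rotate left by 2
First 2 characters: "oa"
Remaining characters: "bpgl"
Concatenate remaining + first: "bpgl" + "oa" = "bpgloa"

bpgloa


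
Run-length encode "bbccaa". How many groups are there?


Input: bbccaa
Scanning for consecutive runs:
  Group 1: 'b' x 2 (positions 0-1)
  Group 2: 'c' x 2 (positions 2-3)
  Group 3: 'a' x 2 (positions 4-5)
Total groups: 3

3


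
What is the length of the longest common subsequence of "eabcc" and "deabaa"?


LCS of "eabcc" and "deabaa"
DP table:
           d    e    a    b    a    a
      0    0    0    0    0    0    0
  e   0    0    1    1    1    1    1
  a   0    0    1    2    2    2    2
  b   0    0    1    2    3    3    3
  c   0    0    1    2    3    3    3
  c   0    0    1    2    3    3    3
LCS length = dp[5][6] = 3

3


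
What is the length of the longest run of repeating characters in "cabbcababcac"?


Input: "cabbcababcac"
Scanning for longest run:
  Position 1 ('a'): new char, reset run to 1
  Position 2 ('b'): new char, reset run to 1
  Position 3 ('b'): continues run of 'b', length=2
  Position 4 ('c'): new char, reset run to 1
  Position 5 ('a'): new char, reset run to 1
  Position 6 ('b'): new char, reset run to 1
  Position 7 ('a'): new char, reset run to 1
  Position 8 ('b'): new char, reset run to 1
  Position 9 ('c'): new char, reset run to 1
  Position 10 ('a'): new char, reset run to 1
  Position 11 ('c'): new char, reset run to 1
Longest run: 'b' with length 2

2


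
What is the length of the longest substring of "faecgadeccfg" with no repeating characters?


Input: "faecgadeccfg"
Sliding window (track last position of each char):
  Position 0 ('f'): window [0,0] length 1 -- new best
  Position 1 ('a'): window [0,1] length 2 -- new best
  Position 2 ('e'): window [0,2] length 3 -- new best
  Position 3 ('c'): window [0,3] length 4 -- new best
  Position 4 ('g'): window [0,4] length 5 -- new best
  Position 5 ('a'): repeat (last at 1), move window start to 2
  Position 5 ('a'): window [2,5] length 4
  Position 6 ('d'): window [2,6] length 5
  Position 7 ('e'): repeat (last at 2), move window start to 3
  Position 7 ('e'): window [3,7] length 5
  Position 8 ('c'): repeat (last at 3), move window start to 4
  Position 8 ('c'): window [4,8] length 5
  Position 9 ('c'): repeat (last at 8), move window start to 9
  Position 9 ('c'): window [9,9] length 1
  Position 10 ('f'): window [9,10] length 2
  Position 11 ('g'): window [9,11] length 3
Longest substring with no repeats: "faecg" with length 5

5


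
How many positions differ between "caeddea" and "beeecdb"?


Comparing "caeddea" and "beeecdb" position by position:
  Position 0: 'c' vs 'b' => DIFFER
  Position 1: 'a' vs 'e' => DIFFER
  Position 2: 'e' vs 'e' => same
  Position 3: 'd' vs 'e' => DIFFER
  Position 4: 'd' vs 'c' => DIFFER
  Position 5: 'e' vs 'd' => DIFFER
  Position 6: 'a' vs 'b' => DIFFER
Positions that differ: 6

6


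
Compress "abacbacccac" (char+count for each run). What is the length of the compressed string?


Input: abacbacccac
Runs:
  'a' x 1 => "a1"
  'b' x 1 => "b1"
  'a' x 1 => "a1"
  'c' x 1 => "c1"
  'b' x 1 => "b1"
  'a' x 1 => "a1"
  'c' x 3 => "c3"
  'a' x 1 => "a1"
  'c' x 1 => "c1"
Compressed: "a1b1a1c1b1a1c3a1c1"
Compressed length: 18

18


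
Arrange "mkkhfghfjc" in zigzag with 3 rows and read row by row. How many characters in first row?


Zigzag "mkkhfghfjc" into 3 rows:
Placing characters:
  'm' => row 0
  'k' => row 1
  'k' => row 2
  'h' => row 1
  'f' => row 0
  'g' => row 1
  'h' => row 2
  'f' => row 1
  'j' => row 0
  'c' => row 1
Rows:
  Row 0: "mfj"
  Row 1: "khgfc"
  Row 2: "kh"
First row length: 3

3


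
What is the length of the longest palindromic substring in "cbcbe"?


Input: "cbcbe"
Checking substrings for palindromes:
  [0:3] "cbc" (len 3) => palindrome
  [1:4] "bcb" (len 3) => palindrome
Longest palindromic substring: "cbc" with length 3

3


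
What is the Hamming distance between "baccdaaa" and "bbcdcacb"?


Comparing "baccdaaa" and "bbcdcacb" position by position:
  Position 0: 'b' vs 'b' => same
  Position 1: 'a' vs 'b' => differ
  Position 2: 'c' vs 'c' => same
  Position 3: 'c' vs 'd' => differ
  Position 4: 'd' vs 'c' => differ
  Position 5: 'a' vs 'a' => same
  Position 6: 'a' vs 'c' => differ
  Position 7: 'a' vs 'b' => differ
Total differences (Hamming distance): 5

5


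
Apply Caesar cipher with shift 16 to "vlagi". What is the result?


Caesar cipher: shift "vlagi" by 16
  'v' (pos 21) + 16 = pos 11 = 'l'
  'l' (pos 11) + 16 = pos 1 = 'b'
  'a' (pos 0) + 16 = pos 16 = 'q'
  'g' (pos 6) + 16 = pos 22 = 'w'
  'i' (pos 8) + 16 = pos 24 = 'y'
Result: lbqwy

lbqwy


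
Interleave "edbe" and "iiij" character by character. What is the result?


Interleaving "edbe" and "iiij":
  Position 0: 'e' from first, 'i' from second => "ei"
  Position 1: 'd' from first, 'i' from second => "di"
  Position 2: 'b' from first, 'i' from second => "bi"
  Position 3: 'e' from first, 'j' from second => "ej"
Result: eidibiej

eidibiej


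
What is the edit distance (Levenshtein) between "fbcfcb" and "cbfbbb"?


Computing edit distance: "fbcfcb" -> "cbfbbb"
DP table:
           c    b    f    b    b    b
      0    1    2    3    4    5    6
  f   1    1    2    2    3    4    5
  b   2    2    1    2    2    3    4
  c   3    2    2    2    3    3    4
  f   4    3    3    2    3    4    4
  c   5    4    4    3    3    4    5
  b   6    5    4    4    3    3    4
Edit distance = dp[6][6] = 4

4


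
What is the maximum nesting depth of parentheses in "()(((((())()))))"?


Input: "()(((((())()))))"
Tracking depth:
  Position 0 '(': depth becomes 1
  Position 1 ')': depth becomes 0
  Position 2 '(': depth becomes 1
  Position 3 '(': depth becomes 2
  Position 4 '(': depth becomes 3
  Position 5 '(': depth becomes 4
  Position 6 '(': depth becomes 5
  Position 7 '(': depth becomes 6
  Position 8 ')': depth becomes 5
  Position 9 ')': depth becomes 4
  Position 10 '(': depth becomes 5
  Position 11 ')': depth becomes 4
  Position 12 ')': depth becomes 3
  Position 13 ')': depth becomes 2
  Position 14 ')': depth becomes 1
  Position 15 ')': depth becomes 0
Maximum depth reached: 6

6


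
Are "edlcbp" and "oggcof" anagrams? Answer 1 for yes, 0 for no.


Strings: "edlcbp", "oggcof"
Sorted first:  bcdelp
Sorted second: cfggoo
Differ at position 0: 'b' vs 'c' => not anagrams

0


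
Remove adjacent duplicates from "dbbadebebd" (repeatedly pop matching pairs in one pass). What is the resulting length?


Input: dbbadebebd
Stack-based adjacent duplicate removal:
  Read 'd': push. Stack: d
  Read 'b': push. Stack: db
  Read 'b': matches stack top 'b' => pop. Stack: d
  Read 'a': push. Stack: da
  Read 'd': push. Stack: dad
  Read 'e': push. Stack: dade
  Read 'b': push. Stack: dadeb
  Read 'e': push. Stack: dadebe
  Read 'b': push. Stack: dadebeb
  Read 'd': push. Stack: dadebebd
Final stack: "dadebebd" (length 8)

8


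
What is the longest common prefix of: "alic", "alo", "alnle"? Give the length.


Words: alic, alo, alnle
  Position 0: all 'a' => match
  Position 1: all 'l' => match
  Position 2: ('i', 'o', 'n') => mismatch, stop
LCP = "al" (length 2)

2


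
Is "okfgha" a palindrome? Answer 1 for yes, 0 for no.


Input: okfgha
Reversed: ahgfko
  Compare pos 0 ('o') with pos 5 ('a'): MISMATCH
  Compare pos 1 ('k') with pos 4 ('h'): MISMATCH
  Compare pos 2 ('f') with pos 3 ('g'): MISMATCH
Result: not a palindrome

0


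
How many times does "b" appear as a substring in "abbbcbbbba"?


Searching for "b" in "abbbcbbbba"
Scanning each position:
  Position 0: "a" => no
  Position 1: "b" => MATCH
  Position 2: "b" => MATCH
  Position 3: "b" => MATCH
  Position 4: "c" => no
  Position 5: "b" => MATCH
  Position 6: "b" => MATCH
  Position 7: "b" => MATCH
  Position 8: "b" => MATCH
  Position 9: "a" => no
Total occurrences: 7

7


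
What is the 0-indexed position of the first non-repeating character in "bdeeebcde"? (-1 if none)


Input: bdeeebcde
Character frequencies:
  'b': 2
  'c': 1
  'd': 2
  'e': 4
Scanning left to right for freq == 1:
  Position 0 ('b'): freq=2, skip
  Position 1 ('d'): freq=2, skip
  Position 2 ('e'): freq=4, skip
  Position 3 ('e'): freq=4, skip
  Position 4 ('e'): freq=4, skip
  Position 5 ('b'): freq=2, skip
  Position 6 ('c'): unique! => answer = 6

6


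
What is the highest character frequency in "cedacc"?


Input: cedacc
Character counts:
  'a': 1
  'c': 3
  'd': 1
  'e': 1
Maximum frequency: 3

3


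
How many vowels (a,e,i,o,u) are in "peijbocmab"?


Input: peijbocmab
Checking each character:
  'p' at position 0: consonant
  'e' at position 1: vowel (running total: 1)
  'i' at position 2: vowel (running total: 2)
  'j' at position 3: consonant
  'b' at position 4: consonant
  'o' at position 5: vowel (running total: 3)
  'c' at position 6: consonant
  'm' at position 7: consonant
  'a' at position 8: vowel (running total: 4)
  'b' at position 9: consonant
Total vowels: 4

4


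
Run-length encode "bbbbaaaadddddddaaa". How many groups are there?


Input: bbbbaaaadddddddaaa
Scanning for consecutive runs:
  Group 1: 'b' x 4 (positions 0-3)
  Group 2: 'a' x 4 (positions 4-7)
  Group 3: 'd' x 7 (positions 8-14)
  Group 4: 'a' x 3 (positions 15-17)
Total groups: 4

4


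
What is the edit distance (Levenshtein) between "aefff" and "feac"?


Computing edit distance: "aefff" -> "feac"
DP table:
           f    e    a    c
      0    1    2    3    4
  a   1    1    2    2    3
  e   2    2    1    2    3
  f   3    2    2    2    3
  f   4    3    3    3    3
  f   5    4    4    4    4
Edit distance = dp[5][4] = 4

4


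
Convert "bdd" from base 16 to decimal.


Input: "bdd" in base 16
Positional expansion:
  Digit 'b' (value 11) x 16^2 = 2816
  Digit 'd' (value 13) x 16^1 = 208
  Digit 'd' (value 13) x 16^0 = 13
Sum = 3037

3037


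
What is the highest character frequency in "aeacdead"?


Input: aeacdead
Character counts:
  'a': 3
  'c': 1
  'd': 2
  'e': 2
Maximum frequency: 3

3


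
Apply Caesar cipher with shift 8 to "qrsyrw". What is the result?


Caesar cipher: shift "qrsyrw" by 8
  'q' (pos 16) + 8 = pos 24 = 'y'
  'r' (pos 17) + 8 = pos 25 = 'z'
  's' (pos 18) + 8 = pos 0 = 'a'
  'y' (pos 24) + 8 = pos 6 = 'g'
  'r' (pos 17) + 8 = pos 25 = 'z'
  'w' (pos 22) + 8 = pos 4 = 'e'
Result: yzagze

yzagze


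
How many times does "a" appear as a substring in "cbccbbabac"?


Searching for "a" in "cbccbbabac"
Scanning each position:
  Position 0: "c" => no
  Position 1: "b" => no
  Position 2: "c" => no
  Position 3: "c" => no
  Position 4: "b" => no
  Position 5: "b" => no
  Position 6: "a" => MATCH
  Position 7: "b" => no
  Position 8: "a" => MATCH
  Position 9: "c" => no
Total occurrences: 2

2


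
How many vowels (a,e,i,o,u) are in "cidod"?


Input: cidod
Checking each character:
  'c' at position 0: consonant
  'i' at position 1: vowel (running total: 1)
  'd' at position 2: consonant
  'o' at position 3: vowel (running total: 2)
  'd' at position 4: consonant
Total vowels: 2

2


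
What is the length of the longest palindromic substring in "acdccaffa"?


Input: "acdccaffa"
Checking substrings for palindromes:
  [5:9] "affa" (len 4) => palindrome
  [1:4] "cdc" (len 3) => palindrome
  [3:5] "cc" (len 2) => palindrome
  [6:8] "ff" (len 2) => palindrome
Longest palindromic substring: "affa" with length 4

4


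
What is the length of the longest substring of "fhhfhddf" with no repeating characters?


Input: "fhhfhddf"
Sliding window (track last position of each char):
  Position 0 ('f'): window [0,0] length 1 -- new best
  Position 1 ('h'): window [0,1] length 2 -- new best
  Position 2 ('h'): repeat (last at 1), move window start to 2
  Position 2 ('h'): window [2,2] length 1
  Position 3 ('f'): window [2,3] length 2
  Position 4 ('h'): repeat (last at 2), move window start to 3
  Position 4 ('h'): window [3,4] length 2
  Position 5 ('d'): window [3,5] length 3 -- new best
  Position 6 ('d'): repeat (last at 5), move window start to 6
  Position 6 ('d'): window [6,6] length 1
  Position 7 ('f'): window [6,7] length 2
Longest substring with no repeats: "fhd" with length 3

3


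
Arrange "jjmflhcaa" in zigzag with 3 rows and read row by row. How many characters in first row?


Zigzag "jjmflhcaa" into 3 rows:
Placing characters:
  'j' => row 0
  'j' => row 1
  'm' => row 2
  'f' => row 1
  'l' => row 0
  'h' => row 1
  'c' => row 2
  'a' => row 1
  'a' => row 0
Rows:
  Row 0: "jla"
  Row 1: "jfha"
  Row 2: "mc"
First row length: 3

3


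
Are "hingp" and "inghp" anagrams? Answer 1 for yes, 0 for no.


Strings: "hingp", "inghp"
Sorted first:  ghinp
Sorted second: ghinp
Sorted forms match => anagrams

1


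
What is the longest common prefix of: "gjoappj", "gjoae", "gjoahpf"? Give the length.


Words: gjoappj, gjoae, gjoahpf
  Position 0: all 'g' => match
  Position 1: all 'j' => match
  Position 2: all 'o' => match
  Position 3: all 'a' => match
  Position 4: ('p', 'e', 'h') => mismatch, stop
LCP = "gjoa" (length 4)

4


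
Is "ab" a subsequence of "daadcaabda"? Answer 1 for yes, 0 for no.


Check if "ab" is a subsequence of "daadcaabda"
Greedy scan:
  Position 0 ('d'): no match needed
  Position 1 ('a'): matches sub[0] = 'a'
  Position 2 ('a'): no match needed
  Position 3 ('d'): no match needed
  Position 4 ('c'): no match needed
  Position 5 ('a'): no match needed
  Position 6 ('a'): no match needed
  Position 7 ('b'): matches sub[1] = 'b'
  Position 8 ('d'): no match needed
  Position 9 ('a'): no match needed
All 2 characters matched => is a subsequence

1


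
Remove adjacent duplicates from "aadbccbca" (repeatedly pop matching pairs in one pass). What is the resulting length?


Input: aadbccbca
Stack-based adjacent duplicate removal:
  Read 'a': push. Stack: a
  Read 'a': matches stack top 'a' => pop. Stack: (empty)
  Read 'd': push. Stack: d
  Read 'b': push. Stack: db
  Read 'c': push. Stack: dbc
  Read 'c': matches stack top 'c' => pop. Stack: db
  Read 'b': matches stack top 'b' => pop. Stack: d
  Read 'c': push. Stack: dc
  Read 'a': push. Stack: dca
Final stack: "dca" (length 3)

3


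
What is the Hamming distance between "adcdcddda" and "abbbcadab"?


Comparing "adcdcddda" and "abbbcadab" position by position:
  Position 0: 'a' vs 'a' => same
  Position 1: 'd' vs 'b' => differ
  Position 2: 'c' vs 'b' => differ
  Position 3: 'd' vs 'b' => differ
  Position 4: 'c' vs 'c' => same
  Position 5: 'd' vs 'a' => differ
  Position 6: 'd' vs 'd' => same
  Position 7: 'd' vs 'a' => differ
  Position 8: 'a' vs 'b' => differ
Total differences (Hamming distance): 6

6


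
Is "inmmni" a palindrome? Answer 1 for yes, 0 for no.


Input: inmmni
Reversed: inmmni
  Compare pos 0 ('i') with pos 5 ('i'): match
  Compare pos 1 ('n') with pos 4 ('n'): match
  Compare pos 2 ('m') with pos 3 ('m'): match
Result: palindrome

1


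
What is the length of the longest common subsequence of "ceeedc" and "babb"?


LCS of "ceeedc" and "babb"
DP table:
           b    a    b    b
      0    0    0    0    0
  c   0    0    0    0    0
  e   0    0    0    0    0
  e   0    0    0    0    0
  e   0    0    0    0    0
  d   0    0    0    0    0
  c   0    0    0    0    0
LCS length = dp[6][4] = 0

0


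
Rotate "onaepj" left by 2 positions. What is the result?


Input: "onaepj", rotate left by 2
First 2 characters: "on"
Remaining characters: "aepj"
Concatenate remaining + first: "aepj" + "on" = "aepjon"

aepjon


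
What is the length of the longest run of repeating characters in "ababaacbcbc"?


Input: "ababaacbcbc"
Scanning for longest run:
  Position 1 ('b'): new char, reset run to 1
  Position 2 ('a'): new char, reset run to 1
  Position 3 ('b'): new char, reset run to 1
  Position 4 ('a'): new char, reset run to 1
  Position 5 ('a'): continues run of 'a', length=2
  Position 6 ('c'): new char, reset run to 1
  Position 7 ('b'): new char, reset run to 1
  Position 8 ('c'): new char, reset run to 1
  Position 9 ('b'): new char, reset run to 1
  Position 10 ('c'): new char, reset run to 1
Longest run: 'a' with length 2

2


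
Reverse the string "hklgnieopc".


Input: hklgnieopc
Reading characters right to left:
  Position 9: 'c'
  Position 8: 'p'
  Position 7: 'o'
  Position 6: 'e'
  Position 5: 'i'
  Position 4: 'n'
  Position 3: 'g'
  Position 2: 'l'
  Position 1: 'k'
  Position 0: 'h'
Reversed: cpoeinglkh

cpoeinglkh


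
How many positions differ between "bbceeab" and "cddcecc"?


Comparing "bbceeab" and "cddcecc" position by position:
  Position 0: 'b' vs 'c' => DIFFER
  Position 1: 'b' vs 'd' => DIFFER
  Position 2: 'c' vs 'd' => DIFFER
  Position 3: 'e' vs 'c' => DIFFER
  Position 4: 'e' vs 'e' => same
  Position 5: 'a' vs 'c' => DIFFER
  Position 6: 'b' vs 'c' => DIFFER
Positions that differ: 6

6


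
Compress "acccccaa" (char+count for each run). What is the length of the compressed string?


Input: acccccaa
Runs:
  'a' x 1 => "a1"
  'c' x 5 => "c5"
  'a' x 2 => "a2"
Compressed: "a1c5a2"
Compressed length: 6

6


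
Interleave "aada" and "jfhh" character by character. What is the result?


Interleaving "aada" and "jfhh":
  Position 0: 'a' from first, 'j' from second => "aj"
  Position 1: 'a' from first, 'f' from second => "af"
  Position 2: 'd' from first, 'h' from second => "dh"
  Position 3: 'a' from first, 'h' from second => "ah"
Result: ajafdhah

ajafdhah


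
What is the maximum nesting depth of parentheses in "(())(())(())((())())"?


Input: "(())(())(())((())())"
Tracking depth:
  Position 0 '(': depth becomes 1
  Position 1 '(': depth becomes 2
  Position 2 ')': depth becomes 1
  Position 3 ')': depth becomes 0
  Position 4 '(': depth becomes 1
  Position 5 '(': depth becomes 2
  Position 6 ')': depth becomes 1
  Position 7 ')': depth becomes 0
  Position 8 '(': depth becomes 1
  Position 9 '(': depth becomes 2
  Position 10 ')': depth becomes 1
  Position 11 ')': depth becomes 0
  Position 12 '(': depth becomes 1
  Position 13 '(': depth becomes 2
  Position 14 '(': depth becomes 3
  Position 15 ')': depth becomes 2
  Position 16 ')': depth becomes 1
  Position 17 '(': depth becomes 2
  Position 18 ')': depth becomes 1
  Position 19 ')': depth becomes 0
Maximum depth reached: 3

3


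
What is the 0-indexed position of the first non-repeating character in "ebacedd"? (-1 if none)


Input: ebacedd
Character frequencies:
  'a': 1
  'b': 1
  'c': 1
  'd': 2
  'e': 2
Scanning left to right for freq == 1:
  Position 0 ('e'): freq=2, skip
  Position 1 ('b'): unique! => answer = 1

1


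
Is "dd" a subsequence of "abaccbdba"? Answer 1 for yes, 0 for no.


Check if "dd" is a subsequence of "abaccbdba"
Greedy scan:
  Position 0 ('a'): no match needed
  Position 1 ('b'): no match needed
  Position 2 ('a'): no match needed
  Position 3 ('c'): no match needed
  Position 4 ('c'): no match needed
  Position 5 ('b'): no match needed
  Position 6 ('d'): matches sub[0] = 'd'
  Position 7 ('b'): no match needed
  Position 8 ('a'): no match needed
Only matched 1/2 characters => not a subsequence

0


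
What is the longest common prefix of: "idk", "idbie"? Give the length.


Words: idk, idbie
  Position 0: all 'i' => match
  Position 1: all 'd' => match
  Position 2: ('k', 'b') => mismatch, stop
LCP = "id" (length 2)

2
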